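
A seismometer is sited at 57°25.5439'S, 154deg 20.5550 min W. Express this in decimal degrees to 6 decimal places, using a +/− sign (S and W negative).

-57.425732, -154.342583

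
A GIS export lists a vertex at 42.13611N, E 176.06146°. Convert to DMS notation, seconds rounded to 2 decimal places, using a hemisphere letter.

42°08′10.00″ N, 176°03′41.26″ E

φ: 0.136110 × 60 = 8.16660′ → 8′, remainder × 60 = 9.9960″
Longitude: whole degrees 176; 3.68760′ → 3′ and 41.2560″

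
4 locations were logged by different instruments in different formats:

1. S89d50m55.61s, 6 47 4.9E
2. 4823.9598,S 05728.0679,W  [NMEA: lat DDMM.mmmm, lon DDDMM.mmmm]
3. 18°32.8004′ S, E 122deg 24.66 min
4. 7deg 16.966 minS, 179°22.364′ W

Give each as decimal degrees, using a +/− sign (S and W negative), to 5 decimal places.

1. -89.84878, 6.78469
2. -48.39933, -57.46780
3. -18.54667, 122.41100
4. -7.28277, -179.37273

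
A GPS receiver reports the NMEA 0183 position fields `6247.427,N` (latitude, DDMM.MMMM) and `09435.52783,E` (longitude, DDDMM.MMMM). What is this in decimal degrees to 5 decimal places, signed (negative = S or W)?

62.79045, 94.59213

Lat: degrees = first 2 digits = 62, minutes = 47.427; 62 + 47.427/60 = 62.790450
N → positive
Lon: split at 3 digits → 094° and 35.52783′; 94 + 35.52783/60 = 94.592131
E → positive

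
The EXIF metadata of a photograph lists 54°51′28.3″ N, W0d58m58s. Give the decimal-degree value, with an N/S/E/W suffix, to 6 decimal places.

Latitude: 51′ + 28.3″ = 51.47167′; 54 + 51.47167/60 = 54.8578611
Longitude: 0° + 58/60 + 58/3600 = 0 + 0.966667 + 0.016111 = 0.9827778

54.857861° N, 0.982778° W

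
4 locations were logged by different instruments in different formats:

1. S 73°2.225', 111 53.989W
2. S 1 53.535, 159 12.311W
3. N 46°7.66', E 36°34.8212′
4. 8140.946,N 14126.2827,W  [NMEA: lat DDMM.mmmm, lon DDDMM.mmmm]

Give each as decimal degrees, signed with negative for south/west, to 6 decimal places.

Point 1:
  Lat: 73 + 2.225/60 = 73.0370833
  hemisphere S, so the sign is −
  Longitude: 111 + 53.989/60 = 111.8998167
  hemisphere W, so the sign is −
Point 2:
  Lat: 53.535′ = 0.892250°; total 1.8922500
  S → negative
  Longitude: 12.311′ = 0.205183°; total 159.2051833
  W → negative
Point 3:
  Latitude: 46 + 7.66/60 = 46.1276667
  N ⇒ keep positive
  λ: 34.8212′ = 0.580353°; total 36.5803533
  E → positive
Point 4:
  Lat: degrees = first 2 digits = 81, minutes = 40.946; 81 + 40.946/60 = 81.6824333
  N → positive
  Longitude: degrees = first 3 digits = 141, minutes = 26.2827; 141 + 26.2827/60 = 141.4380450
  hemisphere W, so the sign is −

1. -73.037083, -111.899817
2. -1.892250, -159.205183
3. 46.127667, 36.580353
4. 81.682433, -141.438045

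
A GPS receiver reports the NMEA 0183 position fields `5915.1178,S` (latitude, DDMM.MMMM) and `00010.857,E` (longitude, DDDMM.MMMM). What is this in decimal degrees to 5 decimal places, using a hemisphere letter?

Lat: degrees = first 2 digits = 59, minutes = 15.1178; 59 + 15.1178/60 = 59.251963
Lon: degrees = first 3 digits = 0, minutes = 10.857; 0 + 10.857/60 = 0.180950

59.25196° S, 0.18095° E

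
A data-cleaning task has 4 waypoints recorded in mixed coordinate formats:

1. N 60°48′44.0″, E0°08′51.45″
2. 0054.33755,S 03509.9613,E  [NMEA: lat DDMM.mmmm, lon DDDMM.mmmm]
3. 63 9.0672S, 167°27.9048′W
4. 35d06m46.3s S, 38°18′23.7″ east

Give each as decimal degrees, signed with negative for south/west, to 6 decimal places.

Point 1:
  Latitude: 48′ + 44″ = 48.73333′; 60 + 48.73333/60 = 60.8122222
  N → positive
  Lon: 8′ + 51.45″ = 8.85750′; 0 + 8.85750/60 = 0.1476250
  E ⇒ keep positive
Point 2:
  Latitude: degrees = first 2 digits = 0, minutes = 54.33755; 0 + 54.33755/60 = 0.9056258
  S → negative
  λ: split at 3 digits → 035° and 9.9613′; 35 + 9.9613/60 = 35.1660217
  E ⇒ keep positive
Point 3:
  Latitude: 63 + 9.0672/60 = 63.1511200
  hemisphere S, so the sign is −
  Lon: 27.9048′ = 0.465080°; total 167.4650800
  hemisphere W, so the sign is −
Point 4:
  Lat: 6′ + 46.3″ = 6.77167′; 35 + 6.77167/60 = 35.1128611
  hemisphere S, so the sign is −
  Longitude: 38° + 18/60 + 23.7/3600 = 38 + 0.300000 + 0.006583 = 38.3065833
  E ⇒ keep positive

1. 60.812222, 0.147625
2. -0.905626, 35.166022
3. -63.151120, -167.465080
4. -35.112861, 38.306583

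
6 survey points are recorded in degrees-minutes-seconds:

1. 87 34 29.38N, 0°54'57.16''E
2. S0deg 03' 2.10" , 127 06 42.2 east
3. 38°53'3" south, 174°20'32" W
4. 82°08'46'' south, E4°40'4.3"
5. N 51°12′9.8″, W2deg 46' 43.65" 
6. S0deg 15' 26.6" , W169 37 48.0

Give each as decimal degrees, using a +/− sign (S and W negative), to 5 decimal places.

1. 87.57483, 0.91588
2. -0.05058, 127.11172
3. -38.88417, -174.34222
4. -82.14611, 4.66786
5. 51.20272, -2.77879
6. -0.25739, -169.63000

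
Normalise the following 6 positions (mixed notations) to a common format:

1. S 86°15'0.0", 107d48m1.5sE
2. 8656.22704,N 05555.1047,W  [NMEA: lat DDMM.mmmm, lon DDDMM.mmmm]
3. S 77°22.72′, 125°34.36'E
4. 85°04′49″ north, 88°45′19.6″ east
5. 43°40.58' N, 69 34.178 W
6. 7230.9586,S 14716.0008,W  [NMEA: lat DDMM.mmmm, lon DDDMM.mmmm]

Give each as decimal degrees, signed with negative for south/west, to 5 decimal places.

1. -86.25000, 107.80042
2. 86.93712, -55.91841
3. -77.37867, 125.57267
4. 85.08028, 88.75544
5. 43.67633, -69.56963
6. -72.51598, -147.26668

Point 1:
  φ: 86° + 15/60 + 0/3600 = 86 + 0.250000 + 0.000000 = 86.250000
  S → negative
  Lon: 48′ + 1.5″ = 48.02500′; 107 + 48.02500/60 = 107.800417
  E → positive
Point 2:
  φ: split at 2 digits → 86° and 56.22704′; 86 + 56.22704/60 = 86.937117
  N ⇒ keep positive
  Longitude: split at 3 digits → 055° and 55.1047′; 55 + 55.1047/60 = 55.918412
  hemisphere W, so the sign is −
Point 3:
  Lat: 77 + 22.72/60 = 77.378667
  hemisphere S, so the sign is −
  Lon: 125 + 34.36/60 = 125.572667
  E → positive
Point 4:
  Latitude: 4′ + 49″ = 4.81667′; 85 + 4.81667/60 = 85.080278
  N → positive
  λ: 88° + 45/60 + 19.6/3600 = 88 + 0.750000 + 0.005444 = 88.755444
  E ⇒ keep positive
Point 5:
  φ: 40.58′ = 0.676333°; total 43.676333
  N ⇒ keep positive
  Lon: 69 + 34.178/60 = 69.569633
  hemisphere W, so the sign is −
Point 6:
  φ: degrees = first 2 digits = 72, minutes = 30.9586; 72 + 30.9586/60 = 72.515977
  S → negative
  Longitude: degrees = first 3 digits = 147, minutes = 16.0008; 147 + 16.0008/60 = 147.266680
  W ⇒ negate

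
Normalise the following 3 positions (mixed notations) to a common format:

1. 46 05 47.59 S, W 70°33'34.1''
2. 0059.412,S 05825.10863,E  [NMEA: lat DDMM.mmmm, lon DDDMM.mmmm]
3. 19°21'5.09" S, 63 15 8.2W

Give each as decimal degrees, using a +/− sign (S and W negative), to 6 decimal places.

1. -46.096553, -70.559472
2. -0.990200, 58.418477
3. -19.351414, -63.252278

Point 1:
  φ: 5′ + 47.59″ = 5.79317′; 46 + 5.79317/60 = 46.0965528
  hemisphere S, so the sign is −
  Lon: 33′ + 34.1″ = 33.56833′; 70 + 33.56833/60 = 70.5594722
  hemisphere W, so the sign is −
Point 2:
  φ: degrees = first 2 digits = 0, minutes = 59.412; 0 + 59.412/60 = 0.9902000
  S → negative
  Longitude: degrees = first 3 digits = 58, minutes = 25.10863; 58 + 25.10863/60 = 58.4184772
  E ⇒ keep positive
Point 3:
  Latitude: 19° + 21/60 + 5.09/3600 = 19 + 0.350000 + 0.001414 = 19.3514139
  S ⇒ negate
  Longitude: 63 + 15/60 + 8.2/3600 = 63.2522778
  hemisphere W, so the sign is −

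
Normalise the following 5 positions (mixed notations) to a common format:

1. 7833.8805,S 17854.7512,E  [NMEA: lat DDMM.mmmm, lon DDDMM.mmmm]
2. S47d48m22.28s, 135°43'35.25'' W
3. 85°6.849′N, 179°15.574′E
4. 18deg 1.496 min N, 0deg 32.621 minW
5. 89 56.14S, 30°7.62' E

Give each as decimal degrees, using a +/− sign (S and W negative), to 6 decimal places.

1. -78.564675, 178.912520
2. -47.806189, -135.726458
3. 85.114150, 179.259567
4. 18.024933, -0.543683
5. -89.935667, 30.127000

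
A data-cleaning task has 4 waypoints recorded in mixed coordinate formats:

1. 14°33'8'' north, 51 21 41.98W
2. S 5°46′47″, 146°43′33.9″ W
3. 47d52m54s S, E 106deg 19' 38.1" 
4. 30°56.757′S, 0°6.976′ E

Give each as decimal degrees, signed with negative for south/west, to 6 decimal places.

Point 1:
  φ: 33′ + 8″ = 33.13333′; 14 + 33.13333/60 = 14.5522222
  N ⇒ keep positive
  λ: 21′ + 41.98″ = 21.69967′; 51 + 21.69967/60 = 51.3616611
  W → negative
Point 2:
  Lat: 5 + 46/60 + 47/3600 = 5.7797222
  S → negative
  λ: 43′ + 33.9″ = 43.56500′; 146 + 43.56500/60 = 146.7260833
  hemisphere W, so the sign is −
Point 3:
  Latitude: 47° + 52/60 + 54/3600 = 47 + 0.866667 + 0.015000 = 47.8816667
  S ⇒ negate
  λ: 106° + 19/60 + 38.1/3600 = 106 + 0.316667 + 0.010583 = 106.3272500
  E ⇒ keep positive
Point 4:
  Lat: 30 + 56.757/60 = 30.9459500
  hemisphere S, so the sign is −
  Lon: 6.976′ = 0.116267°; total 0.1162667
  E → positive

1. 14.552222, -51.361661
2. -5.779722, -146.726083
3. -47.881667, 106.327250
4. -30.945950, 0.116267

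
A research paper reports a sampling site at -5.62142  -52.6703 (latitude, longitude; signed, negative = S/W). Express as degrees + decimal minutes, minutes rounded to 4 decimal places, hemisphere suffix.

5° 37.2852′ S, 52° 40.2180′ W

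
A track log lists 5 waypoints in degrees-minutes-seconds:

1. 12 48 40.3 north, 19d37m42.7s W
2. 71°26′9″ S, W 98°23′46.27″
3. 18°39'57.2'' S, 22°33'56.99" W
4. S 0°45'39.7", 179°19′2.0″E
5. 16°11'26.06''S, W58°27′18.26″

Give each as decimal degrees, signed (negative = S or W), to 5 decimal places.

Point 1:
  Latitude: 12 + 48/60 + 40.3/3600 = 12.811194
  N ⇒ keep positive
  λ: 19 + 37/60 + 42.7/3600 = 19.628528
  W ⇒ negate
Point 2:
  Latitude: 71 + 26/60 + 9/3600 = 71.435833
  hemisphere S, so the sign is −
  λ: 23′ + 46.27″ = 23.77117′; 98 + 23.77117/60 = 98.396186
  W → negative
Point 3:
  φ: 18 + 39/60 + 57.2/3600 = 18.665889
  S ⇒ negate
  λ: 22 + 33/60 + 56.99/3600 = 22.565831
  hemisphere W, so the sign is −
Point 4:
  φ: 0 + 45/60 + 39.7/3600 = 0.761028
  S ⇒ negate
  λ: 19′ + 2″ = 19.03333′; 179 + 19.03333/60 = 179.317222
  E → positive
Point 5:
  Latitude: 16 + 11/60 + 26.06/3600 = 16.190572
  S → negative
  Longitude: 58 + 27/60 + 18.26/3600 = 58.455072
  hemisphere W, so the sign is −

1. 12.81119, -19.62853
2. -71.43583, -98.39619
3. -18.66589, -22.56583
4. -0.76103, 179.31722
5. -16.19057, -58.45507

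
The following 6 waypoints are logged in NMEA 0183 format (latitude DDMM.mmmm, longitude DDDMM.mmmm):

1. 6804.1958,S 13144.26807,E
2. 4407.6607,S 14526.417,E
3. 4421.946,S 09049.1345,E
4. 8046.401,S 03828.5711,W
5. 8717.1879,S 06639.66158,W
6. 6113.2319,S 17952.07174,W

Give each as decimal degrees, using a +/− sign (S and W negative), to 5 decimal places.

1. -68.06993, 131.73780
2. -44.12768, 145.44028
3. -44.36577, 90.81891
4. -80.77335, -38.47619
5. -87.28647, -66.66103
6. -61.22053, -179.86786

Point 1:
  φ: split at 2 digits → 68° and 4.1958′; 68 + 4.1958/60 = 68.069930
  S ⇒ negate
  Longitude: degrees = first 3 digits = 131, minutes = 44.26807; 131 + 44.26807/60 = 131.737801
  E ⇒ keep positive
Point 2:
  φ: degrees = first 2 digits = 44, minutes = 7.6607; 44 + 7.6607/60 = 44.127678
  S ⇒ negate
  Lon: degrees = first 3 digits = 145, minutes = 26.417; 145 + 26.417/60 = 145.440283
  E → positive
Point 3:
  Lat: degrees = first 2 digits = 44, minutes = 21.946; 44 + 21.946/60 = 44.365767
  S → negative
  Lon: degrees = first 3 digits = 90, minutes = 49.1345; 90 + 49.1345/60 = 90.818908
  E → positive
Point 4:
  Latitude: split at 2 digits → 80° and 46.401′; 80 + 46.401/60 = 80.773350
  S ⇒ negate
  Longitude: degrees = first 3 digits = 38, minutes = 28.5711; 38 + 28.5711/60 = 38.476185
  W → negative
Point 5:
  Latitude: degrees = first 2 digits = 87, minutes = 17.1879; 87 + 17.1879/60 = 87.286465
  S → negative
  λ: split at 3 digits → 066° and 39.66158′; 66 + 39.66158/60 = 66.661026
  hemisphere W, so the sign is −
Point 6:
  Lat: split at 2 digits → 61° and 13.2319′; 61 + 13.2319/60 = 61.220532
  S → negative
  λ: split at 3 digits → 179° and 52.07174′; 179 + 52.07174/60 = 179.867862
  W ⇒ negate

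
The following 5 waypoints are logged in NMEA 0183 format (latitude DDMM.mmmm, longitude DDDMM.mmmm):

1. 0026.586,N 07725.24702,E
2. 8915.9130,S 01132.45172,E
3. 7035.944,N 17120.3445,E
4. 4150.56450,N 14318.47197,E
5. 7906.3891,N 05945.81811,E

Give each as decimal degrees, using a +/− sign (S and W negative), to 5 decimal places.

Point 1:
  Lat: split at 2 digits → 00° and 26.586′; 0 + 26.586/60 = 0.443100
  N → positive
  λ: degrees = first 3 digits = 77, minutes = 25.24702; 77 + 25.24702/60 = 77.420784
  E → positive
Point 2:
  Latitude: split at 2 digits → 89° and 15.913′; 89 + 15.913/60 = 89.265217
  hemisphere S, so the sign is −
  λ: degrees = first 3 digits = 11, minutes = 32.45172; 11 + 32.45172/60 = 11.540862
  E ⇒ keep positive
Point 3:
  φ: degrees = first 2 digits = 70, minutes = 35.944; 70 + 35.944/60 = 70.599067
  N → positive
  λ: split at 3 digits → 171° and 20.3445′; 171 + 20.3445/60 = 171.339075
  E ⇒ keep positive
Point 4:
  Lat: degrees = first 2 digits = 41, minutes = 50.5645; 41 + 50.5645/60 = 41.842742
  N ⇒ keep positive
  λ: split at 3 digits → 143° and 18.47197′; 143 + 18.47197/60 = 143.307866
  E → positive
Point 5:
  Lat: split at 2 digits → 79° and 6.3891′; 79 + 6.3891/60 = 79.106485
  N → positive
  λ: degrees = first 3 digits = 59, minutes = 45.81811; 59 + 45.81811/60 = 59.763635
  E ⇒ keep positive

1. 0.44310, 77.42078
2. -89.26522, 11.54086
3. 70.59907, 171.33908
4. 41.84274, 143.30787
5. 79.10649, 59.76364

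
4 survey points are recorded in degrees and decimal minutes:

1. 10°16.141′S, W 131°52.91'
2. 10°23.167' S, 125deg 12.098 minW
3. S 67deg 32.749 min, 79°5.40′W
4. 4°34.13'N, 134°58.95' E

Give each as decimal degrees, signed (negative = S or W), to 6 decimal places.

1. -10.269017, -131.881833
2. -10.386117, -125.201633
3. -67.545817, -79.090000
4. 4.568833, 134.982500

Point 1:
  Latitude: 16.141′ = 0.269017°; total 10.2690167
  S → negative
  Lon: 52.91′ = 0.881833°; total 131.8818333
  W ⇒ negate
Point 2:
  φ: 10 + 23.167/60 = 10.3861167
  S ⇒ negate
  Longitude: 12.098′ = 0.201633°; total 125.2016333
  W → negative
Point 3:
  Latitude: 67 + 32.749/60 = 67.5458167
  S → negative
  Lon: 5.4′ = 0.090000°; total 79.0900000
  hemisphere W, so the sign is −
Point 4:
  Lat: 34.13′ = 0.568833°; total 4.5688333
  N → positive
  Longitude: 58.95′ = 0.982500°; total 134.9825000
  E ⇒ keep positive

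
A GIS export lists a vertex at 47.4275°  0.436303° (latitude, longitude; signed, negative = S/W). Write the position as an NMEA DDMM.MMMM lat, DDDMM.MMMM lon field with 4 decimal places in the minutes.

4725.6500,N / 00026.1782,E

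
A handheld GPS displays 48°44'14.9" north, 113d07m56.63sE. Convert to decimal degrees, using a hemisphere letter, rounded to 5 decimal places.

48.73747° N, 113.13240° E

Lat: 48° + 44/60 + 14.9/3600 = 48 + 0.733333 + 0.004139 = 48.737472
Longitude: 113° + 7/60 + 56.63/3600 = 113 + 0.116667 + 0.015731 = 113.132397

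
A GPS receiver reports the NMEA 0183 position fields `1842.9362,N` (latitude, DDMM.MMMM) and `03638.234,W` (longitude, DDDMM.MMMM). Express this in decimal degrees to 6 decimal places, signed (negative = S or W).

18.715603, -36.637233

Lat: degrees = first 2 digits = 18, minutes = 42.9362; 18 + 42.9362/60 = 18.7156033
N → positive
λ: split at 3 digits → 036° and 38.234′; 36 + 38.234/60 = 36.6372333
W → negative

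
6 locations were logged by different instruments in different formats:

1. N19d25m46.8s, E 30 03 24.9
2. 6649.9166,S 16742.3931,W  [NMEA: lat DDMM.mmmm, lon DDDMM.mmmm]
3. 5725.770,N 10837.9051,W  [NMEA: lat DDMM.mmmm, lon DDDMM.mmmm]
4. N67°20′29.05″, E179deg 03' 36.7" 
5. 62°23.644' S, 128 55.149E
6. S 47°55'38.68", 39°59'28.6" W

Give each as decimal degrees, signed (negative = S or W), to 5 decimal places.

Point 1:
  Latitude: 19° + 25/60 + 46.8/3600 = 19 + 0.416667 + 0.013000 = 19.429667
  N → positive
  Longitude: 30° + 3/60 + 24.9/3600 = 30 + 0.050000 + 0.006917 = 30.056917
  E → positive
Point 2:
  Lat: degrees = first 2 digits = 66, minutes = 49.9166; 66 + 49.9166/60 = 66.831943
  S ⇒ negate
  λ: degrees = first 3 digits = 167, minutes = 42.3931; 167 + 42.3931/60 = 167.706552
  W → negative
Point 3:
  φ: split at 2 digits → 57° and 25.77′; 57 + 25.77/60 = 57.429500
  N → positive
  Lon: degrees = first 3 digits = 108, minutes = 37.9051; 108 + 37.9051/60 = 108.631752
  W ⇒ negate
Point 4:
  Latitude: 20′ + 29.05″ = 20.48417′; 67 + 20.48417/60 = 67.341403
  N → positive
  λ: 179 + 3/60 + 36.7/3600 = 179.060194
  E ⇒ keep positive
Point 5:
  Lat: 23.644′ = 0.394067°; total 62.394067
  S ⇒ negate
  λ: 128 + 55.149/60 = 128.919150
  E → positive
Point 6:
  Latitude: 55′ + 38.68″ = 55.64467′; 47 + 55.64467/60 = 47.927411
  S ⇒ negate
  λ: 59′ + 28.6″ = 59.47667′; 39 + 59.47667/60 = 39.991278
  W → negative

1. 19.42967, 30.05692
2. -66.83194, -167.70655
3. 57.42950, -108.63175
4. 67.34140, 179.06019
5. -62.39407, 128.91915
6. -47.92741, -39.99128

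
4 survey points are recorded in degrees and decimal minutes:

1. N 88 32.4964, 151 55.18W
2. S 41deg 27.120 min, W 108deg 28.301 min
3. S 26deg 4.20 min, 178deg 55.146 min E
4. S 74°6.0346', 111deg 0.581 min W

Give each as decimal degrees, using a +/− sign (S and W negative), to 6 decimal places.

1. 88.541607, -151.919667
2. -41.452000, -108.471683
3. -26.070000, 178.919100
4. -74.100577, -111.009683

Point 1:
  Latitude: 88 + 32.4964/60 = 88.5416067
  N ⇒ keep positive
  Longitude: 55.18′ = 0.919667°; total 151.9196667
  W ⇒ negate
Point 2:
  φ: 41 + 27.12/60 = 41.4520000
  S → negative
  Lon: 108 + 28.301/60 = 108.4716833
  W → negative
Point 3:
  φ: 4.2′ = 0.070000°; total 26.0700000
  S → negative
  λ: 178 + 55.146/60 = 178.9191000
  E → positive
Point 4:
  φ: 74 + 6.0346/60 = 74.1005767
  S → negative
  λ: 111 + 0.581/60 = 111.0096833
  W → negative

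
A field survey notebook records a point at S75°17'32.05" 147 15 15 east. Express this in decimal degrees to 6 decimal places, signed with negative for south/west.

-75.292236, 147.254167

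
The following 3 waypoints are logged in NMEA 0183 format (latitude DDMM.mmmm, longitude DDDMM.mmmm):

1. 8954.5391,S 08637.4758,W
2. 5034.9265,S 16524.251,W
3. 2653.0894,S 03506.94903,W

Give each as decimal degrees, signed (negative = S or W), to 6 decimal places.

1. -89.908985, -86.624597
2. -50.582108, -165.404183
3. -26.884823, -35.115817

Point 1:
  φ: split at 2 digits → 89° and 54.5391′; 89 + 54.5391/60 = 89.9089850
  S ⇒ negate
  Longitude: split at 3 digits → 086° and 37.4758′; 86 + 37.4758/60 = 86.6245967
  W → negative
Point 2:
  φ: degrees = first 2 digits = 50, minutes = 34.9265; 50 + 34.9265/60 = 50.5821083
  S → negative
  Longitude: split at 3 digits → 165° and 24.251′; 165 + 24.251/60 = 165.4041833
  W → negative
Point 3:
  Lat: split at 2 digits → 26° and 53.0894′; 26 + 53.0894/60 = 26.8848233
  S ⇒ negate
  λ: split at 3 digits → 035° and 6.94903′; 35 + 6.94903/60 = 35.1158172
  hemisphere W, so the sign is −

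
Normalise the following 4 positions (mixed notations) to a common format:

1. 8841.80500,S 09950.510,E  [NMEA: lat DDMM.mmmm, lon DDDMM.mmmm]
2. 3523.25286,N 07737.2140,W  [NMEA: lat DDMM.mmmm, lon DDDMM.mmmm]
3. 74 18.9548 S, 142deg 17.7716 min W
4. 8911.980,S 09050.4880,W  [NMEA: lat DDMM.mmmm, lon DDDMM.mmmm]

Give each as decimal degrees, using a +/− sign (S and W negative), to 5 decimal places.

Point 1:
  Latitude: degrees = first 2 digits = 88, minutes = 41.805; 88 + 41.805/60 = 88.696750
  S ⇒ negate
  Lon: degrees = first 3 digits = 99, minutes = 50.51; 99 + 50.51/60 = 99.841833
  E ⇒ keep positive
Point 2:
  φ: degrees = first 2 digits = 35, minutes = 23.25286; 35 + 23.25286/60 = 35.387548
  N → positive
  Longitude: split at 3 digits → 077° and 37.214′; 77 + 37.214/60 = 77.620233
  W ⇒ negate
Point 3:
  φ: 18.9548′ = 0.315913°; total 74.315913
  S ⇒ negate
  λ: 17.7716′ = 0.296193°; total 142.296193
  W ⇒ negate
Point 4:
  φ: split at 2 digits → 89° and 11.98′; 89 + 11.98/60 = 89.199667
  hemisphere S, so the sign is −
  Lon: degrees = first 3 digits = 90, minutes = 50.488; 90 + 50.488/60 = 90.841467
  W ⇒ negate

1. -88.69675, 99.84183
2. 35.38755, -77.62023
3. -74.31591, -142.29619
4. -89.19967, -90.84147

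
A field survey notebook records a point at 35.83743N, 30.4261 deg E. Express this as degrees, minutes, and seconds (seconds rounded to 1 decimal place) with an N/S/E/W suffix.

35°50′14.7″ N, 30°25′34.0″ E

φ: 0.837430 × 60 = 50.24580′ → 50′, remainder × 60 = 14.748″
Longitude: 0.426100 × 60 = 25.56600′ → 25′, remainder × 60 = 33.960″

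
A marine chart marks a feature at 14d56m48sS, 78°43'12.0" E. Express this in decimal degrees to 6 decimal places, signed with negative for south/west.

-14.946667, 78.720000

Latitude: 14° + 56/60 + 48/3600 = 14 + 0.933333 + 0.013333 = 14.9466667
S ⇒ negate
λ: 78° + 43/60 + 12/3600 = 78 + 0.716667 + 0.003333 = 78.7200000
E ⇒ keep positive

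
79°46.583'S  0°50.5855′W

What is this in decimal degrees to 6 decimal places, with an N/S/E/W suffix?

79.776383° S, 0.843092° W

Latitude: 46.583′ = 0.776383°; total 79.7763833
Lon: 50.5855′ = 0.843092°; total 0.8430917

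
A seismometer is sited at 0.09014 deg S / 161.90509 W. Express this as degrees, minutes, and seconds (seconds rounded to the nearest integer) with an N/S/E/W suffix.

φ: whole degrees 0; 5.40840′ → 5′ and 24.50″
Longitude: 0.905090 × 60 = 54.30540′ → 54′, remainder × 60 = 18.32″

0°05′25″ S, 161°54′18″ W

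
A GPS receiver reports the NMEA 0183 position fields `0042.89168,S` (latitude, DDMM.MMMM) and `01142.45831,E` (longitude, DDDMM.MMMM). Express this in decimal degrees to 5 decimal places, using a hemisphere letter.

0.71486° S, 11.70764° E

φ: degrees = first 2 digits = 0, minutes = 42.89168; 0 + 42.89168/60 = 0.714861
Lon: split at 3 digits → 011° and 42.45831′; 11 + 42.45831/60 = 11.707639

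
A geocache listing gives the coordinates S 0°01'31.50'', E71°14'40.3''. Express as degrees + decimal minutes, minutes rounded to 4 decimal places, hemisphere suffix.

0° 1.5250′ S, 71° 14.6717′ E

φ: 1 + 31.5/60 = 1.525000′
Lon: 14 + 40.3/60 = 14.671667′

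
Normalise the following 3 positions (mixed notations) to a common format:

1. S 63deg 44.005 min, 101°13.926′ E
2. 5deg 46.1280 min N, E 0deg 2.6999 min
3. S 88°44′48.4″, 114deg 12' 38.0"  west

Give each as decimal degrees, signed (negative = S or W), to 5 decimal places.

Point 1:
  Latitude: 63 + 44.005/60 = 63.733417
  hemisphere S, so the sign is −
  λ: 13.926′ = 0.232100°; total 101.232100
  E → positive
Point 2:
  φ: 46.128′ = 0.768800°; total 5.768800
  N ⇒ keep positive
  λ: 2.6999′ = 0.044998°; total 0.044998
  E ⇒ keep positive
Point 3:
  Latitude: 44′ + 48.4″ = 44.80667′; 88 + 44.80667/60 = 88.746778
  S → negative
  Longitude: 114° + 12/60 + 38/3600 = 114 + 0.200000 + 0.010556 = 114.210556
  W → negative

1. -63.73342, 101.23210
2. 5.76880, 0.04500
3. -88.74678, -114.21056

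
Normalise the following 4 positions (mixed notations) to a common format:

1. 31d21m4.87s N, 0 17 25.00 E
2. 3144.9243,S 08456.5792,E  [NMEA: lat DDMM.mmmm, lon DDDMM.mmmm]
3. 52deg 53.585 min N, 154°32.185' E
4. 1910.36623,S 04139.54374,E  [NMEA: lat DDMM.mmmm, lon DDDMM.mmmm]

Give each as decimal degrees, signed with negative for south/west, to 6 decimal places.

1. 31.351353, 0.290278
2. -31.748738, 84.942987
3. 52.893083, 154.536417
4. -19.172771, 41.659062

Point 1:
  φ: 31 + 21/60 + 4.87/3600 = 31.3513528
  N ⇒ keep positive
  Longitude: 0° + 17/60 + 25/3600 = 0 + 0.283333 + 0.006944 = 0.2902778
  E → positive
Point 2:
  φ: degrees = first 2 digits = 31, minutes = 44.9243; 31 + 44.9243/60 = 31.7487383
  hemisphere S, so the sign is −
  λ: degrees = first 3 digits = 84, minutes = 56.5792; 84 + 56.5792/60 = 84.9429867
  E → positive
Point 3:
  φ: 52 + 53.585/60 = 52.8930833
  N → positive
  Longitude: 154 + 32.185/60 = 154.5364167
  E → positive
Point 4:
  φ: split at 2 digits → 19° and 10.36623′; 19 + 10.36623/60 = 19.1727705
  S → negative
  Longitude: degrees = first 3 digits = 41, minutes = 39.54374; 41 + 39.54374/60 = 41.6590623
  E ⇒ keep positive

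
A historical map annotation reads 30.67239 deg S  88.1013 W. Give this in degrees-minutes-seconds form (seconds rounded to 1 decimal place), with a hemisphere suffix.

30°40′20.6″ S, 88°06′4.7″ W

Lat: 0.672390 × 60 = 40.34340′ → 40′, remainder × 60 = 20.604″
λ: 0.101300° → 6.07800′; 0.07800 × 60 = 4.680″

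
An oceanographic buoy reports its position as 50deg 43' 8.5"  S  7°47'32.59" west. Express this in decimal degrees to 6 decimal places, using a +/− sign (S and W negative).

φ: 50° + 43/60 + 8.5/3600 = 50 + 0.716667 + 0.002361 = 50.7190278
S ⇒ negate
Longitude: 7° + 47/60 + 32.59/3600 = 7 + 0.783333 + 0.009053 = 7.7923861
W → negative

-50.719028, -7.792386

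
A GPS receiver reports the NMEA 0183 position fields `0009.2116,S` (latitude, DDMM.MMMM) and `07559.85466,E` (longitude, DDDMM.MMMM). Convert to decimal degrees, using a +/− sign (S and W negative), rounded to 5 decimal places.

Lat: split at 2 digits → 00° and 9.2116′; 0 + 9.2116/60 = 0.153527
hemisphere S, so the sign is −
Longitude: degrees = first 3 digits = 75, minutes = 59.85466; 75 + 59.85466/60 = 75.997578
E ⇒ keep positive

-0.15353, 75.99758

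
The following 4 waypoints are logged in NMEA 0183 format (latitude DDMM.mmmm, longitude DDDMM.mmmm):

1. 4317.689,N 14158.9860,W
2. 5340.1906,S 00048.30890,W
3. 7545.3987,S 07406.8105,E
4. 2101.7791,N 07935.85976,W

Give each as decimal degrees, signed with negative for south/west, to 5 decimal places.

Point 1:
  Lat: split at 2 digits → 43° and 17.689′; 43 + 17.689/60 = 43.294817
  N ⇒ keep positive
  Lon: degrees = first 3 digits = 141, minutes = 58.986; 141 + 58.986/60 = 141.983100
  W ⇒ negate
Point 2:
  Latitude: degrees = first 2 digits = 53, minutes = 40.1906; 53 + 40.1906/60 = 53.669843
  hemisphere S, so the sign is −
  λ: degrees = first 3 digits = 0, minutes = 48.3089; 0 + 48.3089/60 = 0.805148
  W → negative
Point 3:
  Latitude: split at 2 digits → 75° and 45.3987′; 75 + 45.3987/60 = 75.756645
  S ⇒ negate
  λ: degrees = first 3 digits = 74, minutes = 6.8105; 74 + 6.8105/60 = 74.113508
  E ⇒ keep positive
Point 4:
  Lat: degrees = first 2 digits = 21, minutes = 1.7791; 21 + 1.7791/60 = 21.029652
  N ⇒ keep positive
  Lon: degrees = first 3 digits = 79, minutes = 35.85976; 79 + 35.85976/60 = 79.597663
  W ⇒ negate

1. 43.29482, -141.98310
2. -53.66984, -0.80515
3. -75.75665, 74.11351
4. 21.02965, -79.59766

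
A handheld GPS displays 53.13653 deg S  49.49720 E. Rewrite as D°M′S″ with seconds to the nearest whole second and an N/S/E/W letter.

53°08′12″ S, 49°29′50″ E

Lat: whole degrees 53; 8.19180′ → 8′ and 11.51″
λ: whole degrees 49; 29.83200′ → 29′ and 49.92″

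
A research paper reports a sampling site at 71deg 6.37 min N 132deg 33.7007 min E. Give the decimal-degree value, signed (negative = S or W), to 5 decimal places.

Latitude: 6.37′ = 0.106167°; total 71.106167
N → positive
Longitude: 132 + 33.7007/60 = 132.561678
E → positive

71.10617, 132.56168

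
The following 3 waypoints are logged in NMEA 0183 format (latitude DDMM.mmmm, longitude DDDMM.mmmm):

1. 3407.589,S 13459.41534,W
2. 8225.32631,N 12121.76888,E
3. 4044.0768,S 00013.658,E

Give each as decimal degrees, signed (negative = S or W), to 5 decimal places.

1. -34.12648, -134.99026
2. 82.42211, 121.36281
3. -40.73461, 0.22763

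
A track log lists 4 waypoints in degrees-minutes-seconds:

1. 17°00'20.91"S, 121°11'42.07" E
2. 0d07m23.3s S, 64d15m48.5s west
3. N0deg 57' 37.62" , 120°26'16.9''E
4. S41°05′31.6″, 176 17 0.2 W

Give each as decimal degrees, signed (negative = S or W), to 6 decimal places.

Point 1:
  Lat: 17° + 0/60 + 20.91/3600 = 17 + 0.000000 + 0.005808 = 17.0058083
  hemisphere S, so the sign is −
  Lon: 11′ + 42.07″ = 11.70117′; 121 + 11.70117/60 = 121.1950194
  E ⇒ keep positive
Point 2:
  φ: 0 + 7/60 + 23.3/3600 = 0.1231389
  S ⇒ negate
  Lon: 64 + 15/60 + 48.5/3600 = 64.2634722
  W → negative
Point 3:
  Latitude: 0° + 57/60 + 37.62/3600 = 0 + 0.950000 + 0.010450 = 0.9604500
  N → positive
  Longitude: 120° + 26/60 + 16.9/3600 = 120 + 0.433333 + 0.004694 = 120.4380278
  E ⇒ keep positive
Point 4:
  Lat: 41° + 5/60 + 31.6/3600 = 41 + 0.083333 + 0.008778 = 41.0921111
  S → negative
  λ: 176 + 17/60 + 0.2/3600 = 176.2833889
  W ⇒ negate

1. -17.005808, 121.195019
2. -0.123139, -64.263472
3. 0.960450, 120.438028
4. -41.092111, -176.283389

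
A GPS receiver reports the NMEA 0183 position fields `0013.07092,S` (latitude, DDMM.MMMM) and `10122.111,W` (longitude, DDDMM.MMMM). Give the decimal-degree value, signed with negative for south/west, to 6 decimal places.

-0.217849, -101.368517

Latitude: degrees = first 2 digits = 0, minutes = 13.07092; 0 + 13.07092/60 = 0.2178487
S → negative
Longitude: degrees = first 3 digits = 101, minutes = 22.111; 101 + 22.111/60 = 101.3685167
W ⇒ negate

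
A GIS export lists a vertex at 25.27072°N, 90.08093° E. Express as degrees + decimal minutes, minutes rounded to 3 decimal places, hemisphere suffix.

25° 16.243′ N, 90° 4.856′ E

Lat: fractional part 0.270720 → 16.24320 minutes
λ: minutes = (90.080930 − 90) × 60 = 4.85580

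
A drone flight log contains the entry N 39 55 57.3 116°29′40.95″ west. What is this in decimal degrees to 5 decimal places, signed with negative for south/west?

Lat: 39 + 55/60 + 57.3/3600 = 39.932583
N ⇒ keep positive
λ: 29′ + 40.95″ = 29.68250′; 116 + 29.68250/60 = 116.494708
W ⇒ negate

39.93258, -116.49471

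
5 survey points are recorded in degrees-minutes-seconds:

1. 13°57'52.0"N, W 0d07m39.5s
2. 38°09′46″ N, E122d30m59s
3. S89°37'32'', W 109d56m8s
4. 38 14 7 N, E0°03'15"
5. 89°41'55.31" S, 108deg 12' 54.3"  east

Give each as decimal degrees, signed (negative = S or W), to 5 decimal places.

1. 13.96444, -0.12764
2. 38.16278, 122.51639
3. -89.62556, -109.93556
4. 38.23528, 0.05417
5. -89.69870, 108.21508

Point 1:
  φ: 57′ + 52″ = 57.86667′; 13 + 57.86667/60 = 13.964444
  N ⇒ keep positive
  λ: 7′ + 39.5″ = 7.65833′; 0 + 7.65833/60 = 0.127639
  W → negative
Point 2:
  φ: 38 + 9/60 + 46/3600 = 38.162778
  N ⇒ keep positive
  λ: 122° + 30/60 + 59/3600 = 122 + 0.500000 + 0.016389 = 122.516389
  E ⇒ keep positive
Point 3:
  Latitude: 89 + 37/60 + 32/3600 = 89.625556
  S → negative
  Longitude: 109° + 56/60 + 8/3600 = 109 + 0.933333 + 0.002222 = 109.935556
  W → negative
Point 4:
  φ: 38° + 14/60 + 7/3600 = 38 + 0.233333 + 0.001944 = 38.235278
  N → positive
  Lon: 0 + 3/60 + 15/3600 = 0.054167
  E → positive
Point 5:
  Latitude: 89 + 41/60 + 55.31/3600 = 89.698697
  S ⇒ negate
  λ: 108 + 12/60 + 54.3/3600 = 108.215083
  E ⇒ keep positive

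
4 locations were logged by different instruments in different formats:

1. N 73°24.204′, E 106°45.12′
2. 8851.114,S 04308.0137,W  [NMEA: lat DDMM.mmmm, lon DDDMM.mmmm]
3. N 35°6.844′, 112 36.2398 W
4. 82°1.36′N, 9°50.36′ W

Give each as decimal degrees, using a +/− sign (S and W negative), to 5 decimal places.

Point 1:
  Latitude: 24.204′ = 0.403400°; total 73.403400
  N → positive
  Lon: 106 + 45.12/60 = 106.752000
  E ⇒ keep positive
Point 2:
  Lat: degrees = first 2 digits = 88, minutes = 51.114; 88 + 51.114/60 = 88.851900
  S ⇒ negate
  Lon: split at 3 digits → 043° and 8.0137′; 43 + 8.0137/60 = 43.133562
  W ⇒ negate
Point 3:
  φ: 6.844′ = 0.114067°; total 35.114067
  N ⇒ keep positive
  Lon: 112 + 36.2398/60 = 112.603997
  W → negative
Point 4:
  φ: 1.36′ = 0.022667°; total 82.022667
  N → positive
  Lon: 9 + 50.36/60 = 9.839333
  W ⇒ negate

1. 73.40340, 106.75200
2. -88.85190, -43.13356
3. 35.11407, -112.60400
4. 82.02267, -9.83933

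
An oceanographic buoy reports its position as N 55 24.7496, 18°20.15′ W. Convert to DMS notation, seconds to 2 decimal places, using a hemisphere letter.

55°24′44.98″ N, 18°20′9.00″ W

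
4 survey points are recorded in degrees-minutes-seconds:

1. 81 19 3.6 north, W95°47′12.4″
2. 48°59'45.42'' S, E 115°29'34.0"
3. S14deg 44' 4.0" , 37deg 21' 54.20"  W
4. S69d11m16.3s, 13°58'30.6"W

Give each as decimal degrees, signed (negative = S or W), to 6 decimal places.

1. 81.317667, -95.786778
2. -48.995950, 115.492778
3. -14.734444, -37.365056
4. -69.187861, -13.975167

Point 1:
  φ: 19′ + 3.6″ = 19.06000′; 81 + 19.06000/60 = 81.3176667
  N ⇒ keep positive
  Lon: 47′ + 12.4″ = 47.20667′; 95 + 47.20667/60 = 95.7867778
  W ⇒ negate
Point 2:
  Latitude: 59′ + 45.42″ = 59.75700′; 48 + 59.75700/60 = 48.9959500
  S ⇒ negate
  Longitude: 115 + 29/60 + 34/3600 = 115.4927778
  E → positive
Point 3:
  φ: 14° + 44/60 + 4/3600 = 14 + 0.733333 + 0.001111 = 14.7344444
  S ⇒ negate
  Lon: 37° + 21/60 + 54.2/3600 = 37 + 0.350000 + 0.015056 = 37.3650556
  hemisphere W, so the sign is −
Point 4:
  Latitude: 69 + 11/60 + 16.3/3600 = 69.1878611
  hemisphere S, so the sign is −
  Longitude: 58′ + 30.6″ = 58.51000′; 13 + 58.51000/60 = 13.9751667
  W → negative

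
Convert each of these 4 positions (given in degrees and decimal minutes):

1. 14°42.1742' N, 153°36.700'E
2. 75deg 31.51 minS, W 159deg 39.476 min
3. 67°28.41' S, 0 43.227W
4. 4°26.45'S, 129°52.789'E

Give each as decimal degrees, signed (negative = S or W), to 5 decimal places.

Point 1:
  Latitude: 42.1742′ = 0.702903°; total 14.702903
  N ⇒ keep positive
  Longitude: 36.7′ = 0.611667°; total 153.611667
  E ⇒ keep positive
Point 2:
  Lat: 31.51′ = 0.525167°; total 75.525167
  S → negative
  Lon: 39.476′ = 0.657933°; total 159.657933
  W → negative
Point 3:
  Latitude: 67 + 28.41/60 = 67.473500
  hemisphere S, so the sign is −
  Lon: 0 + 43.227/60 = 0.720450
  W → negative
Point 4:
  Lat: 26.45′ = 0.440833°; total 4.440833
  S → negative
  Lon: 52.789′ = 0.879817°; total 129.879817
  E → positive

1. 14.70290, 153.61167
2. -75.52517, -159.65793
3. -67.47350, -0.72045
4. -4.44083, 129.87982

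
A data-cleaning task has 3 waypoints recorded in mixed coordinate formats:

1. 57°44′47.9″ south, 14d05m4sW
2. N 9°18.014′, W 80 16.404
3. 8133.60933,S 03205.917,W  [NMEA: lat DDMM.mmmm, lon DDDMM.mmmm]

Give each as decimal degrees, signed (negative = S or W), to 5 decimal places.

Point 1:
  φ: 57° + 44/60 + 47.9/3600 = 57 + 0.733333 + 0.013306 = 57.746639
  S → negative
  λ: 5′ + 4″ = 5.06667′; 14 + 5.06667/60 = 14.084444
  W → negative
Point 2:
  Latitude: 18.014′ = 0.300233°; total 9.300233
  N ⇒ keep positive
  Lon: 16.404′ = 0.273400°; total 80.273400
  hemisphere W, so the sign is −
Point 3:
  Latitude: split at 2 digits → 81° and 33.60933′; 81 + 33.60933/60 = 81.560156
  S → negative
  λ: split at 3 digits → 032° and 5.917′; 32 + 5.917/60 = 32.098617
  W ⇒ negate

1. -57.74664, -14.08444
2. 9.30023, -80.27340
3. -81.56016, -32.09862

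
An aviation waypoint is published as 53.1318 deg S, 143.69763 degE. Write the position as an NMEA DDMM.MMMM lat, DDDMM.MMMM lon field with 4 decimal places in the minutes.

5307.9080,S / 14341.8578,E

Latitude: minutes = (53.131800 − 53) × 60 = 7.908000
λ: 143° + 0.697630 × 60 = 143° 41.857800′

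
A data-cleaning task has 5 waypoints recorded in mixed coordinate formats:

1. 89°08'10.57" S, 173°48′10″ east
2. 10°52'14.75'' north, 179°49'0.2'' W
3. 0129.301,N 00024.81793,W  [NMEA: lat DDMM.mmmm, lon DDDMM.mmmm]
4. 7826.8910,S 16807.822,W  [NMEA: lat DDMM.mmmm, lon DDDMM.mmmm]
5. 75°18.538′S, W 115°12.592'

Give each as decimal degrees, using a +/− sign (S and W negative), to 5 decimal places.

Point 1:
  Latitude: 89 + 8/60 + 10.57/3600 = 89.136269
  S → negative
  Longitude: 173 + 48/60 + 10/3600 = 173.802778
  E → positive
Point 2:
  Latitude: 52′ + 14.75″ = 52.24583′; 10 + 52.24583/60 = 10.870764
  N → positive
  λ: 179° + 49/60 + 0.2/3600 = 179 + 0.816667 + 0.000056 = 179.816722
  hemisphere W, so the sign is −
Point 3:
  Lat: degrees = first 2 digits = 1, minutes = 29.301; 1 + 29.301/60 = 1.488350
  N → positive
  λ: degrees = first 3 digits = 0, minutes = 24.81793; 0 + 24.81793/60 = 0.413632
  W → negative
Point 4:
  Lat: degrees = first 2 digits = 78, minutes = 26.891; 78 + 26.891/60 = 78.448183
  S ⇒ negate
  Longitude: split at 3 digits → 168° and 7.822′; 168 + 7.822/60 = 168.130367
  hemisphere W, so the sign is −
Point 5:
  Latitude: 75 + 18.538/60 = 75.308967
  S ⇒ negate
  Lon: 115 + 12.592/60 = 115.209867
  W → negative

1. -89.13627, 173.80278
2. 10.87076, -179.81672
3. 1.48835, -0.41363
4. -78.44818, -168.13037
5. -75.30897, -115.20987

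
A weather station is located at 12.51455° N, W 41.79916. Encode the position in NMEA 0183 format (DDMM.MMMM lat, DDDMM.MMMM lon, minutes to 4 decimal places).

1230.8730,N / 04147.9496,W

φ: 12° + 0.514550 × 60 = 12° 30.873000′
λ: minutes = (41.799160 − 41) × 60 = 47.949600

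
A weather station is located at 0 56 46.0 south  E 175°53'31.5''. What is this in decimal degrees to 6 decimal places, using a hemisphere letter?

φ: 0° + 56/60 + 46/3600 = 0 + 0.933333 + 0.012778 = 0.9461111
λ: 175° + 53/60 + 31.5/3600 = 175 + 0.883333 + 0.008750 = 175.8920833

0.946111° S, 175.892083° E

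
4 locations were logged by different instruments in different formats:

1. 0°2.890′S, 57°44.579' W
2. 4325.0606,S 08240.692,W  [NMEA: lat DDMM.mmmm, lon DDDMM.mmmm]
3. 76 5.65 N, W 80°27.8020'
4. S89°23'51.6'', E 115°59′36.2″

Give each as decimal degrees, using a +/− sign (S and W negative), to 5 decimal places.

Point 1:
  Latitude: 0 + 2.89/60 = 0.048167
  hemisphere S, so the sign is −
  Lon: 57 + 44.579/60 = 57.742983
  W ⇒ negate
Point 2:
  Latitude: degrees = first 2 digits = 43, minutes = 25.0606; 43 + 25.0606/60 = 43.417677
  S ⇒ negate
  Lon: degrees = first 3 digits = 82, minutes = 40.692; 82 + 40.692/60 = 82.678200
  W ⇒ negate
Point 3:
  φ: 5.65′ = 0.094167°; total 76.094167
  N → positive
  Longitude: 80 + 27.802/60 = 80.463367
  hemisphere W, so the sign is −
Point 4:
  φ: 89° + 23/60 + 51.6/3600 = 89 + 0.383333 + 0.014333 = 89.397667
  hemisphere S, so the sign is −
  Lon: 115° + 59/60 + 36.2/3600 = 115 + 0.983333 + 0.010056 = 115.993389
  E ⇒ keep positive

1. -0.04817, -57.74298
2. -43.41768, -82.67820
3. 76.09417, -80.46337
4. -89.39767, 115.99339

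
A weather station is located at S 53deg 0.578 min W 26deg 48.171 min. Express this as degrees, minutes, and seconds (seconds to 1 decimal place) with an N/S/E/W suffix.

Latitude: 0.57800′ → 0′ and 0.57800 × 60 = 34.680″
Longitude: fractional minutes 0.17100 × 60 = 10.260″

53°00′34.7″ S, 26°48′10.3″ W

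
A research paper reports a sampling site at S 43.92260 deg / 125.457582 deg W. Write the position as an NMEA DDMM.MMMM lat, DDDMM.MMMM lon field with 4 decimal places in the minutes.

Lat: 43° + 0.922600 × 60 = 43° 55.356000′
Lon: minutes = (125.457582 − 125) × 60 = 27.454920

4355.3560,S / 12527.4549,W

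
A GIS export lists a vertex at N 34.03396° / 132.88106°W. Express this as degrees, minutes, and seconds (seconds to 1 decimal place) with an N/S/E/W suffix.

34°02′2.3″ N, 132°52′51.8″ W

φ: 0.033960 × 60 = 2.03760′ → 2′, remainder × 60 = 2.256″
Longitude: 0.881060° → 52.86360′; 0.86360 × 60 = 51.816″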